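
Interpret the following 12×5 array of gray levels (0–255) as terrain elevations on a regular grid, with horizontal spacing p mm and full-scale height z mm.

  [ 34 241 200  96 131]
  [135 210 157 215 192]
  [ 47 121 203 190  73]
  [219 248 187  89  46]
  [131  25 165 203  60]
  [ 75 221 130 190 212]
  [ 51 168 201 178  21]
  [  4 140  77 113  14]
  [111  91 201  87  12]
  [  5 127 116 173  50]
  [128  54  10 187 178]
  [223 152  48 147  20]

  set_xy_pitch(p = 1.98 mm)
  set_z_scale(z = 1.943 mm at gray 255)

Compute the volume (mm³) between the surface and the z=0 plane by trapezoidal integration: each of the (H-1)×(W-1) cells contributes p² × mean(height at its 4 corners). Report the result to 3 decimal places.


height_mm = gray/255 × 1.943; cell vol = 1.98² × mean(4 corners)
unit = 1.98² × 1.943 / (4×255) = 0.00746798 mm³ per gray-sum
row 0: Σ corner-gray over 4 cells = 2730  → 20.3876
row 1: Σ corner-gray over 4 cells = 2639  → 19.7080
row 2: Σ corner-gray over 4 cells = 2461  → 18.3787
row 3: Σ corner-gray over 4 cells = 2290  → 17.1017
row 4: Σ corner-gray over 4 cells = 2346  → 17.5199
row 5: Σ corner-gray over 4 cells = 2535  → 18.9313
row 6: Σ corner-gray over 4 cells = 1844  → 13.7710
row 7: Σ corner-gray over 4 cells = 1559  → 11.6426
row 8: Σ corner-gray over 4 cells = 1768  → 13.2034
row 9: Σ corner-gray over 4 cells = 1695  → 12.6582
row 10: Σ corner-gray over 4 cells = 1745  → 13.0316
Σ rows: total corner-gray = 23612  → 176.3339 mm³

176.334


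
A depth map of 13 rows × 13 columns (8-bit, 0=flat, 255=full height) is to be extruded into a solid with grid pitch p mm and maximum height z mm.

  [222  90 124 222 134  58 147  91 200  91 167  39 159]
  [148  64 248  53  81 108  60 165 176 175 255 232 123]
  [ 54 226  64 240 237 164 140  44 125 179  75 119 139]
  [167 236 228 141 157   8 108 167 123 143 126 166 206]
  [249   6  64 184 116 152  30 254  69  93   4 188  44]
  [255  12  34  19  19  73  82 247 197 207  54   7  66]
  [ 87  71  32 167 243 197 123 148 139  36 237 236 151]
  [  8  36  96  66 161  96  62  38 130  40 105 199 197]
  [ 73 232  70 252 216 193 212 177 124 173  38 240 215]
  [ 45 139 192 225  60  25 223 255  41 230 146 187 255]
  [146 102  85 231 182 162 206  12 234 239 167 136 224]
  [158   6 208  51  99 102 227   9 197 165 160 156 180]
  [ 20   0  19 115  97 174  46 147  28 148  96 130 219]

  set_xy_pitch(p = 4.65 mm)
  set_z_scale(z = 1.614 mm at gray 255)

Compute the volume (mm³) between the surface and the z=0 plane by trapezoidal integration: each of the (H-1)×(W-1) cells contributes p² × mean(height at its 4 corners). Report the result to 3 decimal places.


2644.022

height_mm = gray/255 × 1.614; cell vol = 4.65² × mean(4 corners)
unit = 4.65² × 1.614 / (4×255) = 0.0342144 mm³ per gray-sum
row 0: Σ corner-gray over 12 cells = 6612  → 226.2258
row 1: Σ corner-gray over 12 cells = 6924  → 236.9007
row 2: Σ corner-gray over 12 cells = 6998  → 239.4326
row 3: Σ corner-gray over 12 cells = 6192  → 211.8557
row 4: Σ corner-gray over 12 cells = 4836  → 165.4610
row 5: Σ corner-gray over 12 cells = 5719  → 195.6723
row 6: Σ corner-gray over 12 cells = 5759  → 197.0409
row 7: Σ corner-gray over 12 cells = 6405  → 219.1434
row 8: Σ corner-gray over 12 cells = 7888  → 269.8834
row 9: Σ corner-gray over 12 cells = 7628  → 260.9876
row 10: Σ corner-gray over 12 cells = 6980  → 238.8167
row 11: Σ corner-gray over 12 cells = 5337  → 182.6024
Σ rows: total corner-gray = 77278  → 2644.0224 mm³


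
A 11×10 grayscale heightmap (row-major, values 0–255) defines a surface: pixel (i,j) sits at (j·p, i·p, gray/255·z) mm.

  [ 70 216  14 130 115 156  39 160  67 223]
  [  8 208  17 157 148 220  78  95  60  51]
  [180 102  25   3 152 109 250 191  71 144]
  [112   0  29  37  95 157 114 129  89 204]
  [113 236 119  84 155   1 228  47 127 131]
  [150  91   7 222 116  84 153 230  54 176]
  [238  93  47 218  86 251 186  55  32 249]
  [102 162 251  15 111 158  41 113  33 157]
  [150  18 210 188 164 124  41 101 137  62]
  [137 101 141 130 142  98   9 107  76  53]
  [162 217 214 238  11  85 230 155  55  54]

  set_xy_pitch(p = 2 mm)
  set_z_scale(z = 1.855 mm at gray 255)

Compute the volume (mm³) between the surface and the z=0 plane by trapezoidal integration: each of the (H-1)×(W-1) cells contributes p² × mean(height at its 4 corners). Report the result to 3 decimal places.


height_mm = gray/255 × 1.855; cell vol = 2² × mean(4 corners)
unit = 2² × 1.855 / (4×255) = 0.00727451 mm³ per gray-sum
row 0: Σ corner-gray over 9 cells = 4112  → 29.9128
row 1: Σ corner-gray over 9 cells = 4155  → 30.2256
row 2: Σ corner-gray over 9 cells = 3746  → 27.2503
row 3: Σ corner-gray over 9 cells = 3854  → 28.0360
row 4: Σ corner-gray over 9 cells = 4478  → 32.5753
row 5: Σ corner-gray over 9 cells = 4663  → 33.9210
row 6: Σ corner-gray over 9 cells = 4450  → 32.3716
row 7: Σ corner-gray over 9 cells = 4205  → 30.5893
row 8: Σ corner-gray over 9 cells = 3976  → 28.9235
row 9: Σ corner-gray over 9 cells = 4424  → 32.1824
Σ rows: total corner-gray = 42063  → 305.9877 mm³

305.988


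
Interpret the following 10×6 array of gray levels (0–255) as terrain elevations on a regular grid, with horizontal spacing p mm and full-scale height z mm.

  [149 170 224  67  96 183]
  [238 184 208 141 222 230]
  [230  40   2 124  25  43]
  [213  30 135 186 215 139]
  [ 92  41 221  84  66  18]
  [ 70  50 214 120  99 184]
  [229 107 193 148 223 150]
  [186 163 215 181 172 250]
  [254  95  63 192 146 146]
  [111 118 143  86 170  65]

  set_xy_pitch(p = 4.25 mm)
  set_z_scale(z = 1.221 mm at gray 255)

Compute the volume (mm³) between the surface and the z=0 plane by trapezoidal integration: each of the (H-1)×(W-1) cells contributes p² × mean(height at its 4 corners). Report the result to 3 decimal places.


545.304

height_mm = gray/255 × 1.221; cell vol = 4.25² × mean(4 corners)
unit = 4.25² × 1.221 / (4×255) = 0.0216219 mm³ per gray-sum
row 0: Σ corner-gray over 5 cells = 3424  → 74.0333
row 1: Σ corner-gray over 5 cells = 2633  → 56.9304
row 2: Σ corner-gray over 5 cells = 2139  → 46.2492
row 3: Σ corner-gray over 5 cells = 2418  → 52.2817
row 4: Σ corner-gray over 5 cells = 2154  → 46.5735
row 5: Σ corner-gray over 5 cells = 2941  → 63.5899
row 6: Σ corner-gray over 5 cells = 3619  → 78.2496
row 7: Σ corner-gray over 5 cells = 3290  → 71.1360
row 8: Σ corner-gray over 5 cells = 2602  → 56.2601
Σ rows: total corner-gray = 25220  → 545.3037 mm³


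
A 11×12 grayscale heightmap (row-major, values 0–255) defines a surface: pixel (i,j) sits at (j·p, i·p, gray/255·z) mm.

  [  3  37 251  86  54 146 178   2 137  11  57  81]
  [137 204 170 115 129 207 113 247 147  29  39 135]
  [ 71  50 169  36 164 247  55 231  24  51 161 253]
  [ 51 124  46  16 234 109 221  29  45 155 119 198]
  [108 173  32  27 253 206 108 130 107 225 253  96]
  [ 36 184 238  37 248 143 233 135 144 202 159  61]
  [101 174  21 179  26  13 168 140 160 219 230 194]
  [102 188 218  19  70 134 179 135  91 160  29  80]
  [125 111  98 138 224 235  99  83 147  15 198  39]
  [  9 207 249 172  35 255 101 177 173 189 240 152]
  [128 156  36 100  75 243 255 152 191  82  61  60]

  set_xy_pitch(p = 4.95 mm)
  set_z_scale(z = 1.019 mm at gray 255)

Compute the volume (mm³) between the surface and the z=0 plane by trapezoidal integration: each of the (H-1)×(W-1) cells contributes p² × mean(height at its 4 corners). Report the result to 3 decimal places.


height_mm = gray/255 × 1.019; cell vol = 4.95² × mean(4 corners)
unit = 4.95² × 1.019 / (4×255) = 0.0244785 mm³ per gray-sum
row 0: Σ corner-gray over 11 cells = 5074  → 124.2038
row 1: Σ corner-gray over 11 cells = 5772  → 141.2898
row 2: Σ corner-gray over 11 cells = 5145  → 125.9418
row 3: Σ corner-gray over 11 cells = 5677  → 138.9643
row 4: Σ corner-gray over 11 cells = 6775  → 165.8417
row 5: Σ corner-gray over 11 cells = 6498  → 159.0611
row 6: Σ corner-gray over 11 cells = 5583  → 136.6633
row 7: Σ corner-gray over 11 cells = 5488  → 134.3379
row 8: Σ corner-gray over 11 cells = 6617  → 161.9741
row 9: Σ corner-gray over 11 cells = 6647  → 162.7084
Σ rows: total corner-gray = 59276  → 1450.9863 mm³

1450.986


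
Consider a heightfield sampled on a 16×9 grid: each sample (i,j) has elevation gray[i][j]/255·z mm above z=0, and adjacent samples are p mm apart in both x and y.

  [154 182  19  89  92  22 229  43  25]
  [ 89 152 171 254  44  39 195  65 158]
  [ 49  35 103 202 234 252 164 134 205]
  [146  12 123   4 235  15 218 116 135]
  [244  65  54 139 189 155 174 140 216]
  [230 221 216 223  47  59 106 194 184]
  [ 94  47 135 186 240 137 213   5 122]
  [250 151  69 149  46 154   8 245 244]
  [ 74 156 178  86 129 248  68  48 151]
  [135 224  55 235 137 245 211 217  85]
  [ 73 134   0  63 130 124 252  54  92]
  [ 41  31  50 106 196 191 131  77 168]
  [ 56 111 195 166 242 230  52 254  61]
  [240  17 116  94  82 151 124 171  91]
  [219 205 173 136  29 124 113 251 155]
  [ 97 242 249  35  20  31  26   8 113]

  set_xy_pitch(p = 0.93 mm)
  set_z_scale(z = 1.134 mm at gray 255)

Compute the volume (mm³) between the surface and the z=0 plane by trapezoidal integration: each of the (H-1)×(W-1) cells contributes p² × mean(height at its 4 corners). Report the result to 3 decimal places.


height_mm = gray/255 × 1.134; cell vol = 0.93² × mean(4 corners)
unit = 0.93² × 1.134 / (4×255) = 0.000961565 mm³ per gray-sum
row 0: Σ corner-gray over 8 cells = 3618  → 3.4789
row 1: Σ corner-gray over 8 cells = 4589  → 4.4126
row 2: Σ corner-gray over 8 cells = 4229  → 4.0665
row 3: Σ corner-gray over 8 cells = 4019  → 3.8645
row 4: Σ corner-gray over 8 cells = 4838  → 4.6521
row 5: Σ corner-gray over 8 cells = 4688  → 4.5078
row 6: Σ corner-gray over 8 cells = 4280  → 4.1155
row 7: Σ corner-gray over 8 cells = 4189  → 4.0280
row 8: Σ corner-gray over 8 cells = 4919  → 4.7299
row 9: Σ corner-gray over 8 cells = 4547  → 4.3722
row 10: Σ corner-gray over 8 cells = 3452  → 3.3193
row 11: Σ corner-gray over 8 cells = 4390  → 4.2213
row 12: Σ corner-gray over 8 cells = 4458  → 4.2867
row 13: Σ corner-gray over 8 cells = 4277  → 4.1126
row 14: Σ corner-gray over 8 cells = 3868  → 3.7193
Σ rows: total corner-gray = 64361  → 61.8873 mm³

61.887


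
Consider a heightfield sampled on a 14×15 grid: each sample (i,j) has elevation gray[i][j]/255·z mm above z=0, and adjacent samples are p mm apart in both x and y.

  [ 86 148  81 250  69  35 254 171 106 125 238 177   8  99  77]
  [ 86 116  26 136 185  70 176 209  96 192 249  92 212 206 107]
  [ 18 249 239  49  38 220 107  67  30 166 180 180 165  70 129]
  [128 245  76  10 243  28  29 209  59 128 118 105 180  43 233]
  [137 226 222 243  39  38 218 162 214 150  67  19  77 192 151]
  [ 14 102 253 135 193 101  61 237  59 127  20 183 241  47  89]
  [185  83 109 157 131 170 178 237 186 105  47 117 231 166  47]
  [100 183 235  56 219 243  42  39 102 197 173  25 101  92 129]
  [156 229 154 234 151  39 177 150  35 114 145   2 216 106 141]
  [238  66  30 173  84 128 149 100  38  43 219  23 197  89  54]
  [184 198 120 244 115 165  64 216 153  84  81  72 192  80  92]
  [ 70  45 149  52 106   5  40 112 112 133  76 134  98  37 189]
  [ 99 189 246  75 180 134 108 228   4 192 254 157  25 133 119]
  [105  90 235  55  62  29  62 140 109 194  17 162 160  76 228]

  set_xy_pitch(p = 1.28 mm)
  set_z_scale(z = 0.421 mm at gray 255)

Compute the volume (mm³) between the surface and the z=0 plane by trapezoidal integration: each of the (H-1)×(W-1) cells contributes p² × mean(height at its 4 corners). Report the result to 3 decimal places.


height_mm = gray/255 × 0.421; cell vol = 1.28² × mean(4 corners)
unit = 1.28² × 0.421 / (4×255) = 0.000676242 mm³ per gray-sum
row 0: Σ corner-gray over 14 cells = 7808  → 5.2801
row 1: Σ corner-gray over 14 cells = 7790  → 5.2679
row 2: Σ corner-gray over 14 cells = 6974  → 4.7161
row 3: Σ corner-gray over 14 cells = 7329  → 4.9562
row 4: Σ corner-gray over 14 cells = 7643  → 5.1685
row 5: Σ corner-gray over 14 cells = 7687  → 5.1983
row 6: Σ corner-gray over 14 cells = 7709  → 5.2131
row 7: Σ corner-gray over 14 cells = 7444  → 5.0339
row 8: Σ corner-gray over 14 cells = 6771  → 4.5788
row 9: Σ corner-gray over 14 cells = 6814  → 4.6079
row 10: Σ corner-gray over 14 cells = 6301  → 4.2610
row 11: Σ corner-gray over 14 cells = 6525  → 4.4125
row 12: Σ corner-gray over 14 cells = 7183  → 4.8574
Σ rows: total corner-gray = 93978  → 63.5518 mm³

63.552


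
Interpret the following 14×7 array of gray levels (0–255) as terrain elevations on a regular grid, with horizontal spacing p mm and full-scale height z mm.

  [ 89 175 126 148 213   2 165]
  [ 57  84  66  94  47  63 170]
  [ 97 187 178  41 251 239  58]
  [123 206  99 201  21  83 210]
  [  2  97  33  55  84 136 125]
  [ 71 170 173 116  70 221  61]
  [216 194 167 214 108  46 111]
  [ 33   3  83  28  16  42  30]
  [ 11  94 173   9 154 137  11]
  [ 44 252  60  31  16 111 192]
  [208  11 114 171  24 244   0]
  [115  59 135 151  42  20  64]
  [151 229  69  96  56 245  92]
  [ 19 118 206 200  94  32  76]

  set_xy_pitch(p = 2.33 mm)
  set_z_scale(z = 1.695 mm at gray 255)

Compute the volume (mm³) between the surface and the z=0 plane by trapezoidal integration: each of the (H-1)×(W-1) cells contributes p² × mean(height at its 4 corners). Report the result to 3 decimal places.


306.345

height_mm = gray/255 × 1.695; cell vol = 2.33² × mean(4 corners)
unit = 2.33² × 1.695 / (4×255) = 0.00902155 mm³ per gray-sum
row 0: Σ corner-gray over 6 cells = 2517  → 22.7073
row 1: Σ corner-gray over 6 cells = 2882  → 26.0001
row 2: Σ corner-gray over 6 cells = 3500  → 31.5754
row 3: Σ corner-gray over 6 cells = 2490  → 22.4637
row 4: Σ corner-gray over 6 cells = 2569  → 23.1764
row 5: Σ corner-gray over 6 cells = 3417  → 30.8267
row 6: Σ corner-gray over 6 cells = 2192  → 19.7752
row 7: Σ corner-gray over 6 cells = 1563  → 14.1007
row 8: Σ corner-gray over 6 cells = 2332  → 21.0383
row 9: Σ corner-gray over 6 cells = 2512  → 22.6621
row 10: Σ corner-gray over 6 cells = 2329  → 21.0112
row 11: Σ corner-gray over 6 cells = 2626  → 23.6906
row 12: Σ corner-gray over 6 cells = 3028  → 27.3173
Σ rows: total corner-gray = 33957  → 306.3449 mm³


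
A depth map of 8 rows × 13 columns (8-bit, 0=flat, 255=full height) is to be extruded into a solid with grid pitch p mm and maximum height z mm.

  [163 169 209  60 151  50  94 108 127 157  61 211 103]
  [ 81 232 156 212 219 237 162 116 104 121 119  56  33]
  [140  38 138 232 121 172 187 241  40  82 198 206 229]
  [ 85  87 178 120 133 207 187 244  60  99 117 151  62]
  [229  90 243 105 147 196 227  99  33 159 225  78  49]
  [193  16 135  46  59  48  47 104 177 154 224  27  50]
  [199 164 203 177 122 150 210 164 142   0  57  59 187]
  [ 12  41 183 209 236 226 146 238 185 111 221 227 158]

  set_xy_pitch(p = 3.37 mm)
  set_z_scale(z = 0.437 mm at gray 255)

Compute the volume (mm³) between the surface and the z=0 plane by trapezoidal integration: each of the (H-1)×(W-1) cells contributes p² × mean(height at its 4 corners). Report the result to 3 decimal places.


height_mm = gray/255 × 0.437; cell vol = 3.37² × mean(4 corners)
unit = 3.37² × 0.437 / (4×255) = 0.00486565 mm³ per gray-sum
row 0: Σ corner-gray over 12 cells = 6642  → 32.3177
row 1: Σ corner-gray over 12 cells = 7261  → 35.3295
row 2: Σ corner-gray over 12 cells = 6992  → 34.0206
row 3: Σ corner-gray over 12 cells = 6795  → 33.0621
row 4: Σ corner-gray over 12 cells = 5799  → 28.2159
row 5: Σ corner-gray over 12 cells = 5599  → 27.2428
row 6: Σ corner-gray over 12 cells = 7498  → 36.4827
Σ rows: total corner-gray = 46586  → 226.6713 mm³

226.671


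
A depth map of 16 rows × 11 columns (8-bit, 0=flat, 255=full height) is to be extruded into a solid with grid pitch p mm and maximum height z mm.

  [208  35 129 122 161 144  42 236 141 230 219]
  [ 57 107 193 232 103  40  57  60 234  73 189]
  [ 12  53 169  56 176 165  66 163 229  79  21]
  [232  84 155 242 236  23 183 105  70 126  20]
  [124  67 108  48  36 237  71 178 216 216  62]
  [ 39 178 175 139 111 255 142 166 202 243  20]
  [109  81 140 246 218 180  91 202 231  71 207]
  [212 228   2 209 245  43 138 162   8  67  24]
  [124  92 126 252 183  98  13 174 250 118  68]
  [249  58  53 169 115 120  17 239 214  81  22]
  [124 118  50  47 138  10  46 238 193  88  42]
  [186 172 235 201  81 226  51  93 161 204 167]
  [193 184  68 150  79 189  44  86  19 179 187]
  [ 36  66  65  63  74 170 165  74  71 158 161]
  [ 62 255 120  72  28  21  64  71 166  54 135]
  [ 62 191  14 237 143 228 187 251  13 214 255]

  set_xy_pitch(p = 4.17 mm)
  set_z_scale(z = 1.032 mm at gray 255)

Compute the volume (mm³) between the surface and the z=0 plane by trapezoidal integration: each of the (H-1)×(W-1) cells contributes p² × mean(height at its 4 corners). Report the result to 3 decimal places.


height_mm = gray/255 × 1.032; cell vol = 4.17² × mean(4 corners)
unit = 4.17² × 1.032 / (4×255) = 0.0175935 mm³ per gray-sum
row 0: Σ corner-gray over 10 cells = 5351  → 94.1427
row 1: Σ corner-gray over 10 cells = 4789  → 84.2552
row 2: Σ corner-gray over 10 cells = 5045  → 88.7591
row 3: Σ corner-gray over 10 cells = 5240  → 92.1898
row 4: Σ corner-gray over 10 cells = 5821  → 102.4116
row 5: Σ corner-gray over 10 cells = 6517  → 114.6567
row 6: Σ corner-gray over 10 cells = 5676  → 99.8606
row 7: Σ corner-gray over 10 cells = 5244  → 92.2602
row 8: Σ corner-gray over 10 cells = 5207  → 91.6092
row 9: Σ corner-gray over 10 cells = 4425  → 77.8511
row 10: Σ corner-gray over 10 cells = 5223  → 91.8907
row 11: Σ corner-gray over 10 cells = 5577  → 98.1188
row 12: Σ corner-gray over 10 cells = 4385  → 77.1474
row 13: Σ corner-gray over 10 cells = 3908  → 68.7553
row 14: Σ corner-gray over 10 cells = 5172  → 90.9935
Σ rows: total corner-gray = 77580  → 1364.9018 mm³

1364.902


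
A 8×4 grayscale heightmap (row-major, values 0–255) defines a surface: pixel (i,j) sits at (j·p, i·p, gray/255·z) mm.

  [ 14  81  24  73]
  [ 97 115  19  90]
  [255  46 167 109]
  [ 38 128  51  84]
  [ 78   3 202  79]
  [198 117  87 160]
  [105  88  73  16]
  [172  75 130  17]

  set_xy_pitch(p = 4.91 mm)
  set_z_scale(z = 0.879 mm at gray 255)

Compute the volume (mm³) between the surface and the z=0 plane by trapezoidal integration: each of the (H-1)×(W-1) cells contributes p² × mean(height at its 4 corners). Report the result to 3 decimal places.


height_mm = gray/255 × 0.879; cell vol = 4.91² × mean(4 corners)
unit = 4.91² × 0.879 / (4×255) = 0.0207755 mm³ per gray-sum
row 0: Σ corner-gray over 3 cells = 752  → 15.6232
row 1: Σ corner-gray over 3 cells = 1245  → 25.8655
row 2: Σ corner-gray over 3 cells = 1270  → 26.3849
row 3: Σ corner-gray over 3 cells = 1047  → 21.7520
row 4: Σ corner-gray over 3 cells = 1333  → 27.6938
row 5: Σ corner-gray over 3 cells = 1209  → 25.1176
row 6: Σ corner-gray over 3 cells = 1042  → 21.6481
Σ rows: total corner-gray = 7898  → 164.0850 mm³

164.085


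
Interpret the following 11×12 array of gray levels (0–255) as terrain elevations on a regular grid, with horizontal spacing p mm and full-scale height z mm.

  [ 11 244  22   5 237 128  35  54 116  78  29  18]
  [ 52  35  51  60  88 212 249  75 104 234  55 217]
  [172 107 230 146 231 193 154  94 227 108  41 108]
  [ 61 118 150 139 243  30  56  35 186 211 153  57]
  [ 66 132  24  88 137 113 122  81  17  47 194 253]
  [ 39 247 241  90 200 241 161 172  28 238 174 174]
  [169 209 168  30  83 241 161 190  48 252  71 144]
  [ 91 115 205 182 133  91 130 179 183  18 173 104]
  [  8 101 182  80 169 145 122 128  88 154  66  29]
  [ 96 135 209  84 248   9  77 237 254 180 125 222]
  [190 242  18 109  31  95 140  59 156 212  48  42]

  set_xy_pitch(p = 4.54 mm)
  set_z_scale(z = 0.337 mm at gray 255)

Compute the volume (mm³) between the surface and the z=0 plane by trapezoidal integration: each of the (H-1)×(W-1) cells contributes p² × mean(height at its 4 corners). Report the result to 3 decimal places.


396.126

height_mm = gray/255 × 0.337; cell vol = 4.54² × mean(4 corners)
unit = 4.54² × 0.337 / (4×255) = 0.00680991 mm³ per gray-sum
row 0: Σ corner-gray over 11 cells = 4520  → 30.7808
row 1: Σ corner-gray over 11 cells = 5937  → 40.4304
row 2: Σ corner-gray over 11 cells = 6102  → 41.5541
row 3: Σ corner-gray over 11 cells = 4989  → 33.9746
row 4: Σ corner-gray over 11 cells = 6026  → 41.0365
row 5: Σ corner-gray over 11 cells = 7016  → 47.7783
row 6: Σ corner-gray over 11 cells = 6232  → 42.4394
row 7: Σ corner-gray over 11 cells = 5520  → 37.5907
row 8: Σ corner-gray over 11 cells = 5941  → 40.4577
row 9: Σ corner-gray over 11 cells = 5886  → 40.0831
Σ rows: total corner-gray = 58169  → 396.1257 mm³


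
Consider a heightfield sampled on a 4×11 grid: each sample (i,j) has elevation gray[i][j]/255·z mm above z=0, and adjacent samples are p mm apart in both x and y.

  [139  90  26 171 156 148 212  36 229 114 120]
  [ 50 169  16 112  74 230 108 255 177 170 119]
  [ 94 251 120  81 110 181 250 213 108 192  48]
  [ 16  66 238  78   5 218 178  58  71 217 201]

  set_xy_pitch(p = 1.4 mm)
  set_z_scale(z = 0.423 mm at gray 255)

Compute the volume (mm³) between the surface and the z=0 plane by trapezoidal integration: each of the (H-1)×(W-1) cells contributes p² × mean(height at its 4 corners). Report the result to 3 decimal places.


height_mm = gray/255 × 0.423; cell vol = 1.4² × mean(4 corners)
unit = 1.4² × 0.423 / (4×255) = 0.000812824 mm³ per gray-sum
row 0: Σ corner-gray over 10 cells = 5414  → 4.4006
row 1: Σ corner-gray over 10 cells = 5945  → 4.8322
row 2: Σ corner-gray over 10 cells = 5629  → 4.5754
Σ rows: total corner-gray = 16988  → 13.8082 mm³

13.808


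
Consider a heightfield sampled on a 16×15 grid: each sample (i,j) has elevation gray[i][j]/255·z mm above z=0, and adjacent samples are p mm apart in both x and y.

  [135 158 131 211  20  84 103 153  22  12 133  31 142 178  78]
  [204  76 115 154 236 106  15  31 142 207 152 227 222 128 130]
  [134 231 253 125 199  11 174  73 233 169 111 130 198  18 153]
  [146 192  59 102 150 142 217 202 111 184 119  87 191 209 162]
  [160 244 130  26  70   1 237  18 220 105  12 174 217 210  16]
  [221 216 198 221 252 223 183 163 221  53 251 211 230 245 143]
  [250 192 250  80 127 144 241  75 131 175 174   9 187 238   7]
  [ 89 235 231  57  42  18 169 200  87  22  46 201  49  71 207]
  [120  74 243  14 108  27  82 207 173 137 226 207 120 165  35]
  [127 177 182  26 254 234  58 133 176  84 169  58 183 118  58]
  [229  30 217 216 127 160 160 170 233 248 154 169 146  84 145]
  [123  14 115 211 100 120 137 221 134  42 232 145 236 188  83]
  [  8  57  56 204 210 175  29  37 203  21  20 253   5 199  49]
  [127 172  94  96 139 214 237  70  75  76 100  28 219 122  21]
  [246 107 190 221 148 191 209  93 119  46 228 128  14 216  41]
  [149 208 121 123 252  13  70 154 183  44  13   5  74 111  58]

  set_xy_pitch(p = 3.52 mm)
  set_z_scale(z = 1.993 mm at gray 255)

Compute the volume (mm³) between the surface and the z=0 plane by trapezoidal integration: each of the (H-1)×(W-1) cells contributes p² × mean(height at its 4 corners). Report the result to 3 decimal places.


2841.706

height_mm = gray/255 × 1.993; cell vol = 3.52² × mean(4 corners)
unit = 3.52² × 1.993 / (4×255) = 0.0242099 mm³ per gray-sum
row 0: Σ corner-gray over 14 cells = 6925  → 167.6533
row 1: Σ corner-gray over 14 cells = 8093  → 195.9305
row 2: Σ corner-gray over 14 cells = 8375  → 202.7577
row 3: Σ corner-gray over 14 cells = 7742  → 187.4328
row 4: Σ corner-gray over 14 cells = 9202  → 222.7792
row 5: Σ corner-gray over 14 cells = 10001  → 242.1229
row 6: Σ corner-gray over 14 cells = 7455  → 180.4846
row 7: Σ corner-gray over 14 cells = 6873  → 166.3944
row 8: Σ corner-gray over 14 cells = 7610  → 184.2371
row 9: Σ corner-gray over 14 cells = 8491  → 205.5660
row 10: Σ corner-gray over 14 cells = 8598  → 208.1565
row 11: Σ corner-gray over 14 cells = 6991  → 169.2512
row 12: Σ corner-gray over 14 cells = 6427  → 155.5968
row 13: Σ corner-gray over 14 cells = 7539  → 182.5182
row 14: Σ corner-gray over 14 cells = 7056  → 170.8248
Σ rows: total corner-gray = 117378  → 2841.7061 mm³


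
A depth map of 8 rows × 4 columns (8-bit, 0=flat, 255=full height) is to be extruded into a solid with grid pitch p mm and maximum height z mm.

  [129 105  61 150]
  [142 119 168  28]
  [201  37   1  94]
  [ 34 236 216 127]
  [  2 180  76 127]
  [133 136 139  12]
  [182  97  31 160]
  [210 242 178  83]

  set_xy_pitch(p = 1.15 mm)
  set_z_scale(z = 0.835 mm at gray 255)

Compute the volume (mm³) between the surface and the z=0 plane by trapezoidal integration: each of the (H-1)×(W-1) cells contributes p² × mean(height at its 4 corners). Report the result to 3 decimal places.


height_mm = gray/255 × 0.835; cell vol = 1.15² × mean(4 corners)
unit = 1.15² × 0.835 / (4×255) = 0.00108263 mm³ per gray-sum
row 0: Σ corner-gray over 3 cells = 1355  → 1.4670
row 1: Σ corner-gray over 3 cells = 1115  → 1.2071
row 2: Σ corner-gray over 3 cells = 1436  → 1.5547
row 3: Σ corner-gray over 3 cells = 1706  → 1.8470
row 4: Σ corner-gray over 3 cells = 1336  → 1.4464
row 5: Σ corner-gray over 3 cells = 1293  → 1.3998
row 6: Σ corner-gray over 3 cells = 1731  → 1.8740
Σ rows: total corner-gray = 9972  → 10.7960 mm³

10.796


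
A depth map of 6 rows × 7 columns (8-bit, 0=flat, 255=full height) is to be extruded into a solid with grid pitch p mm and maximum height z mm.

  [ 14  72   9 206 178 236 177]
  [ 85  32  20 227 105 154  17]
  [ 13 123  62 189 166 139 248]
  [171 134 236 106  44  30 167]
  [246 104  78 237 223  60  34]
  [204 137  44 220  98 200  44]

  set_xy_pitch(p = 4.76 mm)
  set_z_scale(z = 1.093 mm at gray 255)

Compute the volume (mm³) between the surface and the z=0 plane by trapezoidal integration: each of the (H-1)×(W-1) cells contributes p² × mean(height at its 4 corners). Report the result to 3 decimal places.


366.057

height_mm = gray/255 × 1.093; cell vol = 4.76² × mean(4 corners)
unit = 4.76² × 1.093 / (4×255) = 0.0242792 mm³ per gray-sum
row 0: Σ corner-gray over 6 cells = 2771  → 67.2776
row 1: Σ corner-gray over 6 cells = 2797  → 67.9088
row 2: Σ corner-gray over 6 cells = 3057  → 74.2214
row 3: Σ corner-gray over 6 cells = 3122  → 75.7996
row 4: Σ corner-gray over 6 cells = 3330  → 80.8496
Σ rows: total corner-gray = 15077  → 366.0571 mm³


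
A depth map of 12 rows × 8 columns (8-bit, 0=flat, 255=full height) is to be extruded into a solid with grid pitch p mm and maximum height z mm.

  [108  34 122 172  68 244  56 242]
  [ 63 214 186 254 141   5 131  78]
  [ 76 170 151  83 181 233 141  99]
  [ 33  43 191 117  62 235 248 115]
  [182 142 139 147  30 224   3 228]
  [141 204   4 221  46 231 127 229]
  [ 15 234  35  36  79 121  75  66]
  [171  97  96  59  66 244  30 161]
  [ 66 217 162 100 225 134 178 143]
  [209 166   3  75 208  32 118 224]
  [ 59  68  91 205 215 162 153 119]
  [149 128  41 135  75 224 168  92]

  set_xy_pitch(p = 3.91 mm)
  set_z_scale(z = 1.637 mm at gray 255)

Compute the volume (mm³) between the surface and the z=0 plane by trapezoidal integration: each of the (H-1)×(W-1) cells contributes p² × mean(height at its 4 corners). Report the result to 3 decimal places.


992.011

height_mm = gray/255 × 1.637; cell vol = 3.91² × mean(4 corners)
unit = 3.91² × 1.637 / (4×255) = 0.0245359 mm³ per gray-sum
row 0: Σ corner-gray over 7 cells = 3745  → 91.8870
row 1: Σ corner-gray over 7 cells = 4096  → 100.4991
row 2: Σ corner-gray over 7 cells = 4033  → 98.9533
row 3: Σ corner-gray over 7 cells = 3720  → 91.2736
row 4: Σ corner-gray over 7 cells = 3816  → 93.6290
row 5: Σ corner-gray over 7 cells = 3277  → 80.4041
row 6: Σ corner-gray over 7 cells = 2757  → 67.6455
row 7: Σ corner-gray over 7 cells = 3757  → 92.1814
row 8: Σ corner-gray over 7 cells = 3878  → 95.1502
row 9: Σ corner-gray over 7 cells = 3603  → 88.4029
row 10: Σ corner-gray over 7 cells = 3749  → 91.9851
Σ rows: total corner-gray = 40431  → 992.0110 mm³


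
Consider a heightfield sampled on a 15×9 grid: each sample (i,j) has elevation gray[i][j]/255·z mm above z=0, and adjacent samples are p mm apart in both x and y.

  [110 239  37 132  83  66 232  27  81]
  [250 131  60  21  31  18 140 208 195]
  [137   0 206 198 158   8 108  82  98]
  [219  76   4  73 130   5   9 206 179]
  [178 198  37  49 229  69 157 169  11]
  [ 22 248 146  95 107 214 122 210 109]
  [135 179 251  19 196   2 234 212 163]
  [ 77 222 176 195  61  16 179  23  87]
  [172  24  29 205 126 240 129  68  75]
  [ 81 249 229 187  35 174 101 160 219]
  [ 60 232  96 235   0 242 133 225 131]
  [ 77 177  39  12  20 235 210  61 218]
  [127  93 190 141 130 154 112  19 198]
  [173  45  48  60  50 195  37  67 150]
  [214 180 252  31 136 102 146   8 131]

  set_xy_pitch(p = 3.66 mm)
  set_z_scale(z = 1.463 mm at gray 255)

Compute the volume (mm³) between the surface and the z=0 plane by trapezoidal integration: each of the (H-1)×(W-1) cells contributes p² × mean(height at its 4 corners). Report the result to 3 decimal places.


height_mm = gray/255 × 1.463; cell vol = 3.66² × mean(4 corners)
unit = 3.66² × 1.463 / (4×255) = 0.0192135 mm³ per gray-sum
row 0: Σ corner-gray over 8 cells = 3486  → 66.9782
row 1: Σ corner-gray over 8 cells = 3418  → 65.6717
row 2: Σ corner-gray over 8 cells = 3159  → 60.6954
row 3: Σ corner-gray over 8 cells = 3409  → 65.4988
row 4: Σ corner-gray over 8 cells = 4420  → 84.9236
row 5: Σ corner-gray over 8 cells = 4899  → 94.1269
row 6: Σ corner-gray over 8 cells = 4392  → 84.3857
row 7: Σ corner-gray over 8 cells = 3797  → 72.9536
row 8: Σ corner-gray over 8 cells = 4459  → 85.6730
row 9: Σ corner-gray over 8 cells = 5087  → 97.7390
row 10: Σ corner-gray over 8 cells = 4320  → 83.0023
row 11: Σ corner-gray over 8 cells = 3806  → 73.1266
row 12: Σ corner-gray over 8 cells = 3330  → 63.9809
row 13: Σ corner-gray over 8 cells = 3382  → 64.9800
Σ rows: total corner-gray = 55364  → 1063.7358 mm³

1063.736


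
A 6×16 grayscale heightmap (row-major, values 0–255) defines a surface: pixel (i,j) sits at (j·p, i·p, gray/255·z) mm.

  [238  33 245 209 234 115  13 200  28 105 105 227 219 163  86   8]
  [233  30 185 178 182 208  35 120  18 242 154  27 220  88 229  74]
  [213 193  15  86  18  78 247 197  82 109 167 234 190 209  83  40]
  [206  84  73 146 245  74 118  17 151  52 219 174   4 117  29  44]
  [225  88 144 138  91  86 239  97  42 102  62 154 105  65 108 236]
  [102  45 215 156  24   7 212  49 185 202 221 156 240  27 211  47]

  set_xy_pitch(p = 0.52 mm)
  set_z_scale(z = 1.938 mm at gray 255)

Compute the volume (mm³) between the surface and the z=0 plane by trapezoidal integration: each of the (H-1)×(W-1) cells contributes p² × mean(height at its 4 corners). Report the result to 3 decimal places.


height_mm = gray/255 × 1.938; cell vol = 0.52² × mean(4 corners)
unit = 0.52² × 1.938 / (4×255) = 0.00051376 mm³ per gray-sum
row 0: Σ corner-gray over 15 cells = 8349  → 4.2894
row 1: Σ corner-gray over 15 cells = 8208  → 4.2169
row 2: Σ corner-gray over 15 cells = 7325  → 3.7633
row 3: Σ corner-gray over 15 cells = 6759  → 3.4725
row 4: Σ corner-gray over 15 cells = 7552  → 3.8799
Σ rows: total corner-gray = 38193  → 19.6220 mm³

19.622


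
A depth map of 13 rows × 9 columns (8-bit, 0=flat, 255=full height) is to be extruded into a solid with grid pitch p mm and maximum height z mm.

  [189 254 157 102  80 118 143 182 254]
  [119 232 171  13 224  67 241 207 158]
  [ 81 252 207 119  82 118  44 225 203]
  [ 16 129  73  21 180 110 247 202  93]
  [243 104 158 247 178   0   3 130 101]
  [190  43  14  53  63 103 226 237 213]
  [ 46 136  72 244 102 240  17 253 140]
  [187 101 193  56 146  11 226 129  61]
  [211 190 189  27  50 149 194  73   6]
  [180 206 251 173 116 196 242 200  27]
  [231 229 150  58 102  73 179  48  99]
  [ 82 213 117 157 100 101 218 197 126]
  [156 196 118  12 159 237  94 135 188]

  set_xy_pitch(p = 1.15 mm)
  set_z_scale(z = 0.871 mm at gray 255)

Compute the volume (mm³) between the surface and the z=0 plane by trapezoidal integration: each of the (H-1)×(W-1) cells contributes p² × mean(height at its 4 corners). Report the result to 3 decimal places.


height_mm = gray/255 × 0.871; cell vol = 1.15² × mean(4 corners)
unit = 1.15² × 0.871 / (4×255) = 0.00112931 mm³ per gray-sum
row 0: Σ corner-gray over 8 cells = 5102  → 5.7617
row 1: Σ corner-gray over 8 cells = 4965  → 5.6070
row 2: Σ corner-gray over 8 cells = 4411  → 4.9814
row 3: Σ corner-gray over 8 cells = 4017  → 4.5364
row 4: Σ corner-gray over 8 cells = 3865  → 4.3648
row 5: Σ corner-gray over 8 cells = 4195  → 4.7375
row 6: Σ corner-gray over 8 cells = 4286  → 4.8402
row 7: Σ corner-gray over 8 cells = 3933  → 4.4416
row 8: Σ corner-gray over 8 cells = 4936  → 5.5743
row 9: Σ corner-gray over 8 cells = 4983  → 5.6274
row 10: Σ corner-gray over 8 cells = 4422  → 4.9938
row 11: Σ corner-gray over 8 cells = 4660  → 5.2626
Σ rows: total corner-gray = 53775  → 60.7287 mm³

60.729


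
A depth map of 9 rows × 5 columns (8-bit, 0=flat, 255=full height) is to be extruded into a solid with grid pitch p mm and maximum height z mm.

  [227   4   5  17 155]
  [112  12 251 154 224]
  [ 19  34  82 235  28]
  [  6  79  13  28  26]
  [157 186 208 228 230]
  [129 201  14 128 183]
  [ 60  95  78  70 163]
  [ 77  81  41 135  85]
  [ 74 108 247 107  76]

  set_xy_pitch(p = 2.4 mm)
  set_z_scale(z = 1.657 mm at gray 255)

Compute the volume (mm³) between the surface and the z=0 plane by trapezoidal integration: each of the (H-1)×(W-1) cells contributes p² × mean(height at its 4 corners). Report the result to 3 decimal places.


130.233

height_mm = gray/255 × 1.657; cell vol = 2.4² × mean(4 corners)
unit = 2.4² × 1.657 / (4×255) = 0.00935718 mm³ per gray-sum
row 0: Σ corner-gray over 4 cells = 1604  → 15.0089
row 1: Σ corner-gray over 4 cells = 1919  → 17.9564
row 2: Σ corner-gray over 4 cells = 1021  → 9.5537
row 3: Σ corner-gray over 4 cells = 1903  → 17.8067
row 4: Σ corner-gray over 4 cells = 2629  → 24.6000
row 5: Σ corner-gray over 4 cells = 1707  → 15.9727
row 6: Σ corner-gray over 4 cells = 1385  → 12.9597
row 7: Σ corner-gray over 4 cells = 1750  → 16.3751
Σ rows: total corner-gray = 13918  → 130.2332 mm³


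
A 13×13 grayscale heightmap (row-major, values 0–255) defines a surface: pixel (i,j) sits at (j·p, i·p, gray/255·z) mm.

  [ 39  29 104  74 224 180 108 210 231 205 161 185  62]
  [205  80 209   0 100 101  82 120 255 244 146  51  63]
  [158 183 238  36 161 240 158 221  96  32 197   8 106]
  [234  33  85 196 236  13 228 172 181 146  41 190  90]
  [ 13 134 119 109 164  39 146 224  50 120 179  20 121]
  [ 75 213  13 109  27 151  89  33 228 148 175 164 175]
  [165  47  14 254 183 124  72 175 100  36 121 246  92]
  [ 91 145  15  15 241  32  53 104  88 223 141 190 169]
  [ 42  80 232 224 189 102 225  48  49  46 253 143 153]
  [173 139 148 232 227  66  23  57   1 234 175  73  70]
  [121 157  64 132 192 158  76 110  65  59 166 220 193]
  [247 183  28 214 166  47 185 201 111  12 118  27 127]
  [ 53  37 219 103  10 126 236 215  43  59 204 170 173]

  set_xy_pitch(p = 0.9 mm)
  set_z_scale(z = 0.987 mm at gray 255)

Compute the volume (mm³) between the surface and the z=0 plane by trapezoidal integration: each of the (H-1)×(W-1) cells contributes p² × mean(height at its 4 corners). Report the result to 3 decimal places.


57.997

height_mm = gray/255 × 0.987; cell vol = 0.9² × mean(4 corners)
unit = 0.9² × 0.987 / (4×255) = 0.000783794 mm³ per gray-sum
row 0: Σ corner-gray over 12 cells = 6567  → 5.1472
row 1: Σ corner-gray over 12 cells = 6448  → 5.0539
row 2: Σ corner-gray over 12 cells = 6770  → 5.3063
row 3: Σ corner-gray over 12 cells = 6108  → 4.7874
row 4: Σ corner-gray over 12 cells = 5692  → 4.4614
row 5: Σ corner-gray over 12 cells = 5951  → 4.6644
row 6: Σ corner-gray over 12 cells = 5755  → 4.5107
row 7: Σ corner-gray over 12 cells = 6131  → 4.8054
row 8: Σ corner-gray over 12 cells = 6370  → 4.9928
row 9: Σ corner-gray over 12 cells = 6105  → 4.7851
row 10: Σ corner-gray over 12 cells = 6070  → 4.7576
row 11: Σ corner-gray over 12 cells = 6028  → 4.7247
Σ rows: total corner-gray = 73995  → 57.9968 mm³


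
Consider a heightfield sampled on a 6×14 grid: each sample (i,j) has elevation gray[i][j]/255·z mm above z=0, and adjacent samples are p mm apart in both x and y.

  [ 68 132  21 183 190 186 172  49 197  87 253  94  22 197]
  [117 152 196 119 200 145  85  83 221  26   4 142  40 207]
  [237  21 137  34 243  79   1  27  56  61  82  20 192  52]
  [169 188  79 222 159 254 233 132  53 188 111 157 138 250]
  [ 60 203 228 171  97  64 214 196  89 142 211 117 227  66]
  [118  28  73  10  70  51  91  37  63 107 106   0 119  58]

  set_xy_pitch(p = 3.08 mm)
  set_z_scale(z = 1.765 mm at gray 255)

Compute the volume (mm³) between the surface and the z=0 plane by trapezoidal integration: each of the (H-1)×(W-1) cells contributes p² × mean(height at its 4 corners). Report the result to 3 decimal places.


height_mm = gray/255 × 1.765; cell vol = 3.08² × mean(4 corners)
unit = 3.08² × 1.765 / (4×255) = 0.0164152 mm³ per gray-sum
row 0: Σ corner-gray over 13 cells = 6587  → 108.1269
row 1: Σ corner-gray over 13 cells = 5345  → 87.7392
row 2: Σ corner-gray over 13 cells = 6442  → 105.7467
row 3: Σ corner-gray over 13 cells = 8291  → 136.0984
row 4: Σ corner-gray over 13 cells = 5730  → 94.0591
Σ rows: total corner-gray = 32395  → 531.7701 mm³

531.770


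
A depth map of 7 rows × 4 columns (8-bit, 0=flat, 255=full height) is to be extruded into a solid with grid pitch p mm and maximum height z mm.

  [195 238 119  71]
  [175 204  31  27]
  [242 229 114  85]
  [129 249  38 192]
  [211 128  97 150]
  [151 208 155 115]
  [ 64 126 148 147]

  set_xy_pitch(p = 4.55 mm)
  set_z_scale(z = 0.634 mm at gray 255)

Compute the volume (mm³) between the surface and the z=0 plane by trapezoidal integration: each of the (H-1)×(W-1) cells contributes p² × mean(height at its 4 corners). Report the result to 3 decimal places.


height_mm = gray/255 × 0.634; cell vol = 4.55² × mean(4 corners)
unit = 4.55² × 0.634 / (4×255) = 0.012868 mm³ per gray-sum
row 0: Σ corner-gray over 3 cells = 1652  → 21.2580
row 1: Σ corner-gray over 3 cells = 1685  → 21.6826
row 2: Σ corner-gray over 3 cells = 1908  → 24.5522
row 3: Σ corner-gray over 3 cells = 1706  → 21.9528
row 4: Σ corner-gray over 3 cells = 1803  → 23.2010
row 5: Σ corner-gray over 3 cells = 1751  → 22.5319
Σ rows: total corner-gray = 10505  → 135.1786 mm³

135.179


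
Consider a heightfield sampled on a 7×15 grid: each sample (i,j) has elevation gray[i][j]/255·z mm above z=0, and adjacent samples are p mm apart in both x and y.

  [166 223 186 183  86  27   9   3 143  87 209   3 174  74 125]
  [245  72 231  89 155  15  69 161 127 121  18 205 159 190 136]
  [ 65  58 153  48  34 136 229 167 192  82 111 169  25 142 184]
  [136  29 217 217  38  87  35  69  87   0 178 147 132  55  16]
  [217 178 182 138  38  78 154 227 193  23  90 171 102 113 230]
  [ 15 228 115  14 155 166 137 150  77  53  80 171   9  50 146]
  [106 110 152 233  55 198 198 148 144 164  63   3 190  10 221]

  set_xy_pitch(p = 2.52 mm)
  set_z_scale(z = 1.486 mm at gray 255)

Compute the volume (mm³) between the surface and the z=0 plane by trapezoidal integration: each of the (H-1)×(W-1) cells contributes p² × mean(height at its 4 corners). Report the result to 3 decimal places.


367.402

height_mm = gray/255 × 1.486; cell vol = 2.52² × mean(4 corners)
unit = 2.52² × 1.486 / (4×255) = 0.00925166 mm³ per gray-sum
row 0: Σ corner-gray over 14 cells = 6710  → 62.0786
row 1: Σ corner-gray over 14 cells = 6946  → 64.2620
row 2: Σ corner-gray over 14 cells = 6075  → 56.2038
row 3: Σ corner-gray over 14 cells = 6555  → 60.6446
row 4: Σ corner-gray over 14 cells = 6792  → 62.8373
row 5: Σ corner-gray over 14 cells = 6634  → 61.3755
Σ rows: total corner-gray = 39712  → 367.4020 mm³
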